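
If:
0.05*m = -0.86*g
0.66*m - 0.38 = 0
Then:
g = -0.03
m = 0.58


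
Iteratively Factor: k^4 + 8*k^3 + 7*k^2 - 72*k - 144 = (k - 3)*(k^3 + 11*k^2 + 40*k + 48) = (k - 3)*(k + 4)*(k^2 + 7*k + 12) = (k - 3)*(k + 4)^2*(k + 3)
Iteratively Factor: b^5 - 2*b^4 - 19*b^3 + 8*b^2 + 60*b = (b + 3)*(b^4 - 5*b^3 - 4*b^2 + 20*b) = b*(b + 3)*(b^3 - 5*b^2 - 4*b + 20) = b*(b - 5)*(b + 3)*(b^2 - 4) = b*(b - 5)*(b - 2)*(b + 3)*(b + 2)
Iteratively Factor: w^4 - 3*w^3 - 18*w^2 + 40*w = (w - 5)*(w^3 + 2*w^2 - 8*w) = (w - 5)*(w + 4)*(w^2 - 2*w) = (w - 5)*(w - 2)*(w + 4)*(w)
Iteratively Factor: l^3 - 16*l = (l - 4)*(l^2 + 4*l) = l*(l - 4)*(l + 4)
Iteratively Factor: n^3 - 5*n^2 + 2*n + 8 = (n + 1)*(n^2 - 6*n + 8) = (n - 2)*(n + 1)*(n - 4)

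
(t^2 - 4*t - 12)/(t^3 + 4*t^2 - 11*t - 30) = (t - 6)/(t^2 + 2*t - 15)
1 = 1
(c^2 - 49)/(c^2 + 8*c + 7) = (c - 7)/(c + 1)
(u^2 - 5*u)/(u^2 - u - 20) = u/(u + 4)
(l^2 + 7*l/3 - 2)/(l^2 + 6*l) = (l^2 + 7*l/3 - 2)/(l*(l + 6))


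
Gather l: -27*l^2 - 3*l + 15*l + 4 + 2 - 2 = -27*l^2 + 12*l + 4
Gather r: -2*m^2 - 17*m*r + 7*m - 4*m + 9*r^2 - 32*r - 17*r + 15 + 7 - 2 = -2*m^2 + 3*m + 9*r^2 + r*(-17*m - 49) + 20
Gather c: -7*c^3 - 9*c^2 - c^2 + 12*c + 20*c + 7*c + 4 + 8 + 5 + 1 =-7*c^3 - 10*c^2 + 39*c + 18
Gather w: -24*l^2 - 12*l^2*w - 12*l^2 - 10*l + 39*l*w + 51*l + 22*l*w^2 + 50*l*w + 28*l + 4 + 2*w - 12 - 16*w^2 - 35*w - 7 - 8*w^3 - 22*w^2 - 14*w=-36*l^2 + 69*l - 8*w^3 + w^2*(22*l - 38) + w*(-12*l^2 + 89*l - 47) - 15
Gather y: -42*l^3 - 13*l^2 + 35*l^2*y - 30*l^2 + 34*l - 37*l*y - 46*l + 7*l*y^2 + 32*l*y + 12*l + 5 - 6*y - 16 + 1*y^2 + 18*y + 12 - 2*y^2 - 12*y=-42*l^3 - 43*l^2 + y^2*(7*l - 1) + y*(35*l^2 - 5*l) + 1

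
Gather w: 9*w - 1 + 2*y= 9*w + 2*y - 1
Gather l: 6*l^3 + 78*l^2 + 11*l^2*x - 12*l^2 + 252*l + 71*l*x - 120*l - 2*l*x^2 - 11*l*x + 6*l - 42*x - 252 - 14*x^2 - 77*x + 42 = 6*l^3 + l^2*(11*x + 66) + l*(-2*x^2 + 60*x + 138) - 14*x^2 - 119*x - 210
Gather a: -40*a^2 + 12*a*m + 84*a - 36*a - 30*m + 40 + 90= -40*a^2 + a*(12*m + 48) - 30*m + 130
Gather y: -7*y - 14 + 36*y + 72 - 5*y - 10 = 24*y + 48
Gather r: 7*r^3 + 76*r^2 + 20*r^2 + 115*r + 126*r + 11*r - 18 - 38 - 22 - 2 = 7*r^3 + 96*r^2 + 252*r - 80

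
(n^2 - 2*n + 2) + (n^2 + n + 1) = 2*n^2 - n + 3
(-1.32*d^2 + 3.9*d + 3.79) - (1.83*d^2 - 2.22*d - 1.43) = -3.15*d^2 + 6.12*d + 5.22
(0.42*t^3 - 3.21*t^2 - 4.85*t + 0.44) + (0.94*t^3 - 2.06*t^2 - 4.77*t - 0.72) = 1.36*t^3 - 5.27*t^2 - 9.62*t - 0.28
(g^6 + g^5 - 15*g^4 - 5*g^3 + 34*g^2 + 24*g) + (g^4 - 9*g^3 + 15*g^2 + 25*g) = g^6 + g^5 - 14*g^4 - 14*g^3 + 49*g^2 + 49*g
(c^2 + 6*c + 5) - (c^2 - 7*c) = 13*c + 5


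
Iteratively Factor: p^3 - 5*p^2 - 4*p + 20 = (p + 2)*(p^2 - 7*p + 10) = (p - 5)*(p + 2)*(p - 2)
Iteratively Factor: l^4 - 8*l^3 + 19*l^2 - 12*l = (l - 1)*(l^3 - 7*l^2 + 12*l) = (l - 4)*(l - 1)*(l^2 - 3*l) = (l - 4)*(l - 3)*(l - 1)*(l)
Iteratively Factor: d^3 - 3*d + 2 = (d - 1)*(d^2 + d - 2) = (d - 1)^2*(d + 2)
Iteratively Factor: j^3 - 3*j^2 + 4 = (j + 1)*(j^2 - 4*j + 4) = (j - 2)*(j + 1)*(j - 2)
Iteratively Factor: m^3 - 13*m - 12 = (m - 4)*(m^2 + 4*m + 3) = (m - 4)*(m + 1)*(m + 3)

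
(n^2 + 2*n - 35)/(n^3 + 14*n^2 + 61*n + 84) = (n - 5)/(n^2 + 7*n + 12)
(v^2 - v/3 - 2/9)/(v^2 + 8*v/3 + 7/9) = (3*v - 2)/(3*v + 7)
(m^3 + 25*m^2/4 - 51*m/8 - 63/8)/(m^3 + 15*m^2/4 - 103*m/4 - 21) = (m - 3/2)/(m - 4)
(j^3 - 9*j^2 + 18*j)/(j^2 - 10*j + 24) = j*(j - 3)/(j - 4)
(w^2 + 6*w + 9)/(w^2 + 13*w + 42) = (w^2 + 6*w + 9)/(w^2 + 13*w + 42)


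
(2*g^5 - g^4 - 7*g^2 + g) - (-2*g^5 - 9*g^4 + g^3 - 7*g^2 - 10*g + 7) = 4*g^5 + 8*g^4 - g^3 + 11*g - 7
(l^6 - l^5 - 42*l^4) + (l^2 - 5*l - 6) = l^6 - l^5 - 42*l^4 + l^2 - 5*l - 6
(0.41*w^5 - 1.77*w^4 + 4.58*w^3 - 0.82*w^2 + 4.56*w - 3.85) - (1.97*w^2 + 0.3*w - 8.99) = 0.41*w^5 - 1.77*w^4 + 4.58*w^3 - 2.79*w^2 + 4.26*w + 5.14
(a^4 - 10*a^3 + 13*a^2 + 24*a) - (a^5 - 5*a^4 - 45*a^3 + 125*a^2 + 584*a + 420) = -a^5 + 6*a^4 + 35*a^3 - 112*a^2 - 560*a - 420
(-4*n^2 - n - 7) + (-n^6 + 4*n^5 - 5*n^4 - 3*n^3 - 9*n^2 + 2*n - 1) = -n^6 + 4*n^5 - 5*n^4 - 3*n^3 - 13*n^2 + n - 8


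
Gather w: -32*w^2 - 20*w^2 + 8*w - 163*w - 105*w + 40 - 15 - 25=-52*w^2 - 260*w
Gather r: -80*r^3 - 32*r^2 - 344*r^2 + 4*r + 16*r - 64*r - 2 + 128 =-80*r^3 - 376*r^2 - 44*r + 126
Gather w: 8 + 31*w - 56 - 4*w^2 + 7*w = -4*w^2 + 38*w - 48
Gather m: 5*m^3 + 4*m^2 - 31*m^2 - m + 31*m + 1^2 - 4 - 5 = 5*m^3 - 27*m^2 + 30*m - 8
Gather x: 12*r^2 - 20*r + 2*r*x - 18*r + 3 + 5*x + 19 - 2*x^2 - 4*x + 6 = 12*r^2 - 38*r - 2*x^2 + x*(2*r + 1) + 28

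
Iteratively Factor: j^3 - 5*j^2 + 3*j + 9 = (j - 3)*(j^2 - 2*j - 3) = (j - 3)*(j + 1)*(j - 3)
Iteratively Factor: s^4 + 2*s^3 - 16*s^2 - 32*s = (s + 4)*(s^3 - 2*s^2 - 8*s) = (s - 4)*(s + 4)*(s^2 + 2*s) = (s - 4)*(s + 2)*(s + 4)*(s)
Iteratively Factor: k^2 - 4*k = (k)*(k - 4)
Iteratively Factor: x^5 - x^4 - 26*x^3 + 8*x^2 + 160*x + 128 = (x + 2)*(x^4 - 3*x^3 - 20*x^2 + 48*x + 64) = (x - 4)*(x + 2)*(x^3 + x^2 - 16*x - 16) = (x - 4)*(x + 2)*(x + 4)*(x^2 - 3*x - 4) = (x - 4)^2*(x + 2)*(x + 4)*(x + 1)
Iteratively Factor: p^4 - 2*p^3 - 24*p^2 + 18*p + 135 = (p - 5)*(p^3 + 3*p^2 - 9*p - 27) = (p - 5)*(p + 3)*(p^2 - 9) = (p - 5)*(p + 3)^2*(p - 3)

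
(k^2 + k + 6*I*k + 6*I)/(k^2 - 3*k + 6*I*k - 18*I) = (k + 1)/(k - 3)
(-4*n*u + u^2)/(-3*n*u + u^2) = (4*n - u)/(3*n - u)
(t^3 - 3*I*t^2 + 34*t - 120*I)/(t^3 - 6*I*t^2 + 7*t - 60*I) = (t + 6*I)/(t + 3*I)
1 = 1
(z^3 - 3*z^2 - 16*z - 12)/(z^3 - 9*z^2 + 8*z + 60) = (z + 1)/(z - 5)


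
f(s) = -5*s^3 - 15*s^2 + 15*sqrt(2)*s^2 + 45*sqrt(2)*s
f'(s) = -15*s^2 - 30*s + 30*sqrt(2)*s + 45*sqrt(2)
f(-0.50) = -29.64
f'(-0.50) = 53.68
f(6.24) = -575.81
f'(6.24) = -442.88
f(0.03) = 1.91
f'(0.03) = 64.00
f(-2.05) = -61.27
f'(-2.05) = -24.87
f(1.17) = 74.96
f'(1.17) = 57.65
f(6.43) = -663.15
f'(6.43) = -476.63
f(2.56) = 119.75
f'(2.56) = -2.85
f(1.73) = 102.80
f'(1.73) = 40.24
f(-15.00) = 17318.38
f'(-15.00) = -3497.76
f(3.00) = 111.84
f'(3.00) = -34.08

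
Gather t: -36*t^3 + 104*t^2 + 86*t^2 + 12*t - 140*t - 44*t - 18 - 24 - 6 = -36*t^3 + 190*t^2 - 172*t - 48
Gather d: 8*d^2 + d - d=8*d^2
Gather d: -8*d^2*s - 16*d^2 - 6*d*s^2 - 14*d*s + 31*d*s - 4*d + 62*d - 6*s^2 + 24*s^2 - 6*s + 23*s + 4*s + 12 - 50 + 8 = d^2*(-8*s - 16) + d*(-6*s^2 + 17*s + 58) + 18*s^2 + 21*s - 30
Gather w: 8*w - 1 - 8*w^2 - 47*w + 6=-8*w^2 - 39*w + 5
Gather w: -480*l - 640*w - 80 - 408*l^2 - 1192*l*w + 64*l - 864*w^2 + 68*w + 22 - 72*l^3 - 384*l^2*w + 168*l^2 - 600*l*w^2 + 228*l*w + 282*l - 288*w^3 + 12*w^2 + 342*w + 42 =-72*l^3 - 240*l^2 - 134*l - 288*w^3 + w^2*(-600*l - 852) + w*(-384*l^2 - 964*l - 230) - 16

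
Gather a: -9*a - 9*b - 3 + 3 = -9*a - 9*b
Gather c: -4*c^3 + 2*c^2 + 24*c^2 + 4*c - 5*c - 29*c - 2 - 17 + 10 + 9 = -4*c^3 + 26*c^2 - 30*c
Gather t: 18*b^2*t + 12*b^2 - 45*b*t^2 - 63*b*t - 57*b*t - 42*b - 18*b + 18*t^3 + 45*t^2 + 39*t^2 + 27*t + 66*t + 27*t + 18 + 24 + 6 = 12*b^2 - 60*b + 18*t^3 + t^2*(84 - 45*b) + t*(18*b^2 - 120*b + 120) + 48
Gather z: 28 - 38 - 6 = -16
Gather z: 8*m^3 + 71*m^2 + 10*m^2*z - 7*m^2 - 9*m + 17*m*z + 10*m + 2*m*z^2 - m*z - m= 8*m^3 + 64*m^2 + 2*m*z^2 + z*(10*m^2 + 16*m)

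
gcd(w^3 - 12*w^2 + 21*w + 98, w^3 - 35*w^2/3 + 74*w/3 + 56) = w - 7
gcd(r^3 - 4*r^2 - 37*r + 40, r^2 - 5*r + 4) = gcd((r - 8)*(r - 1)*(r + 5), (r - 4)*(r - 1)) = r - 1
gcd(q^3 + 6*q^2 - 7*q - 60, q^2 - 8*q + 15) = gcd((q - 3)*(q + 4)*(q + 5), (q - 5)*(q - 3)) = q - 3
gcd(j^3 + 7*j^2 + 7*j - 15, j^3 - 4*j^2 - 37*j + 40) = j^2 + 4*j - 5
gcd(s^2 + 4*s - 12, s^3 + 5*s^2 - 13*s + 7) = 1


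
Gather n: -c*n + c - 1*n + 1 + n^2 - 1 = c + n^2 + n*(-c - 1)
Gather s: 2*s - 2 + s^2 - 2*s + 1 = s^2 - 1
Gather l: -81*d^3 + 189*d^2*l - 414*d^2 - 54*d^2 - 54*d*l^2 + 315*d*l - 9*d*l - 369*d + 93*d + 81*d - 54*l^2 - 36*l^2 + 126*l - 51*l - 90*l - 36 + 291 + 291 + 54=-81*d^3 - 468*d^2 - 195*d + l^2*(-54*d - 90) + l*(189*d^2 + 306*d - 15) + 600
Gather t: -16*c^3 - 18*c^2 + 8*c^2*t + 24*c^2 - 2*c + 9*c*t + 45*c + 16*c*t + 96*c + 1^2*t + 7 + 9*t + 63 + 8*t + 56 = -16*c^3 + 6*c^2 + 139*c + t*(8*c^2 + 25*c + 18) + 126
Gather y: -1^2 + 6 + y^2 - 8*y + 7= y^2 - 8*y + 12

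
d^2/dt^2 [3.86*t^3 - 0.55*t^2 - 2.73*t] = 23.16*t - 1.1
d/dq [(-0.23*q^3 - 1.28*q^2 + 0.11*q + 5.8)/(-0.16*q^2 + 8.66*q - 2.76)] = (0.0368*q^4 - 3.9836*q^3 - 9.1628*q^2 + 8.9216*q - 50.5316)/(0.0256*q^4 - 2.7712*q^3 + 75.8788*q^2 - 47.8032*q + 7.6176)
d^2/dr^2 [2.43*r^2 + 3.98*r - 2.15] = 4.86000000000000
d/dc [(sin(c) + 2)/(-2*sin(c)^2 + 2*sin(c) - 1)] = (8*sin(c) - cos(2*c) - 4)*cos(c)/(-2*sin(c) - cos(2*c) + 2)^2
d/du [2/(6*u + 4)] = -3/(3*u + 2)^2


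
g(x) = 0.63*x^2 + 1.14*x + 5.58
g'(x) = 1.26*x + 1.14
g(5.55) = 31.31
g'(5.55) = 8.13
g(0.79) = 6.87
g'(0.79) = 2.14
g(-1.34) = 5.18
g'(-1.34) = -0.55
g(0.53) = 6.36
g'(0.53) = 1.81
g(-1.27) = 5.15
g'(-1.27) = -0.46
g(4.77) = 25.35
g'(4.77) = 7.15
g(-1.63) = 5.40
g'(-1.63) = -0.91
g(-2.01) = 5.83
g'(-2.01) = -1.39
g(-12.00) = 82.62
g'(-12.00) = -13.98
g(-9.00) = 46.35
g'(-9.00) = -10.20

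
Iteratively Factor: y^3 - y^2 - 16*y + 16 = (y + 4)*(y^2 - 5*y + 4) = (y - 1)*(y + 4)*(y - 4)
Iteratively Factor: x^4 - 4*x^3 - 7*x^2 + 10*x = (x)*(x^3 - 4*x^2 - 7*x + 10) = x*(x - 5)*(x^2 + x - 2) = x*(x - 5)*(x - 1)*(x + 2)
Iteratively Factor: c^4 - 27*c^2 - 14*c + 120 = (c - 2)*(c^3 + 2*c^2 - 23*c - 60) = (c - 5)*(c - 2)*(c^2 + 7*c + 12) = (c - 5)*(c - 2)*(c + 3)*(c + 4)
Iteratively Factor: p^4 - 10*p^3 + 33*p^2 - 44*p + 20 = (p - 2)*(p^3 - 8*p^2 + 17*p - 10) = (p - 5)*(p - 2)*(p^2 - 3*p + 2) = (p - 5)*(p - 2)^2*(p - 1)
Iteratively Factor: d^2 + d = (d + 1)*(d)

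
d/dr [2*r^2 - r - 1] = 4*r - 1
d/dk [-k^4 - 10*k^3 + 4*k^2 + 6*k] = -4*k^3 - 30*k^2 + 8*k + 6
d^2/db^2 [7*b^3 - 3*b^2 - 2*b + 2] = 42*b - 6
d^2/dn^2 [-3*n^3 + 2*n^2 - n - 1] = 4 - 18*n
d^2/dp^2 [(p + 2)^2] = 2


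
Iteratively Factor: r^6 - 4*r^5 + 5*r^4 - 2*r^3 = (r - 2)*(r^5 - 2*r^4 + r^3) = r*(r - 2)*(r^4 - 2*r^3 + r^2) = r*(r - 2)*(r - 1)*(r^3 - r^2) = r^2*(r - 2)*(r - 1)*(r^2 - r) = r^3*(r - 2)*(r - 1)*(r - 1)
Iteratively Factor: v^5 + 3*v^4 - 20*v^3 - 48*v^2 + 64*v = (v - 1)*(v^4 + 4*v^3 - 16*v^2 - 64*v) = (v - 4)*(v - 1)*(v^3 + 8*v^2 + 16*v) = (v - 4)*(v - 1)*(v + 4)*(v^2 + 4*v) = v*(v - 4)*(v - 1)*(v + 4)*(v + 4)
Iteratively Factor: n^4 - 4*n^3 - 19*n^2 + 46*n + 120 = (n + 2)*(n^3 - 6*n^2 - 7*n + 60) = (n + 2)*(n + 3)*(n^2 - 9*n + 20) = (n - 5)*(n + 2)*(n + 3)*(n - 4)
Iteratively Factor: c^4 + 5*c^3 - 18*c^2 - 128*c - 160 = (c + 2)*(c^3 + 3*c^2 - 24*c - 80) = (c + 2)*(c + 4)*(c^2 - c - 20) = (c - 5)*(c + 2)*(c + 4)*(c + 4)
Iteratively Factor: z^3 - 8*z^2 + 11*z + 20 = (z - 4)*(z^2 - 4*z - 5) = (z - 4)*(z + 1)*(z - 5)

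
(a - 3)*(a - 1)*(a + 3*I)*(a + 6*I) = a^4 - 4*a^3 + 9*I*a^3 - 15*a^2 - 36*I*a^2 + 72*a + 27*I*a - 54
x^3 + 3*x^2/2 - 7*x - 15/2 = (x - 5/2)*(x + 1)*(x + 3)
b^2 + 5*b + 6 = (b + 2)*(b + 3)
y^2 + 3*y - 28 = (y - 4)*(y + 7)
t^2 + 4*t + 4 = (t + 2)^2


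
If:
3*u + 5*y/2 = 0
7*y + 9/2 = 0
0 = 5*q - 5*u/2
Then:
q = 15/56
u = 15/28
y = -9/14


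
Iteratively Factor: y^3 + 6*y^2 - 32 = (y + 4)*(y^2 + 2*y - 8) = (y + 4)^2*(y - 2)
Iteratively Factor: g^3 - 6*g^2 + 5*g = (g)*(g^2 - 6*g + 5) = g*(g - 5)*(g - 1)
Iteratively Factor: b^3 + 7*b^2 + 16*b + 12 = (b + 2)*(b^2 + 5*b + 6) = (b + 2)*(b + 3)*(b + 2)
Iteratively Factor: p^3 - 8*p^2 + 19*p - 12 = (p - 3)*(p^2 - 5*p + 4) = (p - 4)*(p - 3)*(p - 1)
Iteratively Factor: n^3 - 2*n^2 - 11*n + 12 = (n - 4)*(n^2 + 2*n - 3) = (n - 4)*(n - 1)*(n + 3)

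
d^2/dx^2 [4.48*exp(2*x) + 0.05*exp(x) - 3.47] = (17.92*exp(x) + 0.05)*exp(x)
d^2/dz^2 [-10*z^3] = -60*z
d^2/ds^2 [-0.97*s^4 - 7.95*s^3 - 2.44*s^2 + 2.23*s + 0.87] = -11.64*s^2 - 47.7*s - 4.88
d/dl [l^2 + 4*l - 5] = 2*l + 4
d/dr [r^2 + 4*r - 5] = 2*r + 4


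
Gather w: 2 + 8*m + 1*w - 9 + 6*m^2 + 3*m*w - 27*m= 6*m^2 - 19*m + w*(3*m + 1) - 7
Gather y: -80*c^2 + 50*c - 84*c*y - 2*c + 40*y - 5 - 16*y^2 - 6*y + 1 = -80*c^2 + 48*c - 16*y^2 + y*(34 - 84*c) - 4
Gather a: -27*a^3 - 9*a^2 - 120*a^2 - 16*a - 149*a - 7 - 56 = -27*a^3 - 129*a^2 - 165*a - 63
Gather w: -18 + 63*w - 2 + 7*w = 70*w - 20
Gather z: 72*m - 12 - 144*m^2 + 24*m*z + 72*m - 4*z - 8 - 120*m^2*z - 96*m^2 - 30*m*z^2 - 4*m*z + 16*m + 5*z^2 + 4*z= -240*m^2 + 160*m + z^2*(5 - 30*m) + z*(-120*m^2 + 20*m) - 20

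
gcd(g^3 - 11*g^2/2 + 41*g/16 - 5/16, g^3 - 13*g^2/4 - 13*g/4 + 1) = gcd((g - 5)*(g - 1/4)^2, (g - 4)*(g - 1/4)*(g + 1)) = g - 1/4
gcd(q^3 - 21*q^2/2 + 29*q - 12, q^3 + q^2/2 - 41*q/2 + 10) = q^2 - 9*q/2 + 2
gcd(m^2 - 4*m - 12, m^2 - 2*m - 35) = 1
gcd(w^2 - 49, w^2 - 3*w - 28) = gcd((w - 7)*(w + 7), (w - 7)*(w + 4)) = w - 7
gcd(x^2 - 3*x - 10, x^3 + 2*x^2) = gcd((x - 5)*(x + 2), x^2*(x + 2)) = x + 2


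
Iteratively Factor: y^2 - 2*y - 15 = (y + 3)*(y - 5)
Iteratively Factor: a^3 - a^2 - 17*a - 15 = (a - 5)*(a^2 + 4*a + 3) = (a - 5)*(a + 1)*(a + 3)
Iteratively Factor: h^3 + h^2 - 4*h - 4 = (h + 1)*(h^2 - 4) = (h + 1)*(h + 2)*(h - 2)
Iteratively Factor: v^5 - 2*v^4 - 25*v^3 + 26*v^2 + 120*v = (v + 2)*(v^4 - 4*v^3 - 17*v^2 + 60*v) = (v + 2)*(v + 4)*(v^3 - 8*v^2 + 15*v) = (v - 3)*(v + 2)*(v + 4)*(v^2 - 5*v) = (v - 5)*(v - 3)*(v + 2)*(v + 4)*(v)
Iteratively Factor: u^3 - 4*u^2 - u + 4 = (u + 1)*(u^2 - 5*u + 4) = (u - 1)*(u + 1)*(u - 4)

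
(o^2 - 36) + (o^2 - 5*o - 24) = 2*o^2 - 5*o - 60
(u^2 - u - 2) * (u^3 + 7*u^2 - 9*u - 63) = u^5 + 6*u^4 - 18*u^3 - 68*u^2 + 81*u + 126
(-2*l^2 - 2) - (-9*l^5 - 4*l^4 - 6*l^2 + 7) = 9*l^5 + 4*l^4 + 4*l^2 - 9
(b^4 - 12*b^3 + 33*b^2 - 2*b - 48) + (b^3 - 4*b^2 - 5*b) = b^4 - 11*b^3 + 29*b^2 - 7*b - 48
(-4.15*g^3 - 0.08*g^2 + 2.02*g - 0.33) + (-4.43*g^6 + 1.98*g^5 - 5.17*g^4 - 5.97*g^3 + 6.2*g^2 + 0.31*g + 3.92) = -4.43*g^6 + 1.98*g^5 - 5.17*g^4 - 10.12*g^3 + 6.12*g^2 + 2.33*g + 3.59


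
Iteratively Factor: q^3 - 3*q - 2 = (q + 1)*(q^2 - q - 2) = (q - 2)*(q + 1)*(q + 1)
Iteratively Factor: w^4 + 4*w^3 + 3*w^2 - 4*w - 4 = (w + 2)*(w^3 + 2*w^2 - w - 2) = (w + 1)*(w + 2)*(w^2 + w - 2) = (w + 1)*(w + 2)^2*(w - 1)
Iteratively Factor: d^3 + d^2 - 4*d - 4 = (d + 1)*(d^2 - 4) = (d + 1)*(d + 2)*(d - 2)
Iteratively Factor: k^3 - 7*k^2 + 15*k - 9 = (k - 3)*(k^2 - 4*k + 3) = (k - 3)*(k - 1)*(k - 3)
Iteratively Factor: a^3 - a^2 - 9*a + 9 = (a - 1)*(a^2 - 9) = (a - 1)*(a + 3)*(a - 3)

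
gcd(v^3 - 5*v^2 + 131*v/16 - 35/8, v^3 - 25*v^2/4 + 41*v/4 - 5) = v - 5/4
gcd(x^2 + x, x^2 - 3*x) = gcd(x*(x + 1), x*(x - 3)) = x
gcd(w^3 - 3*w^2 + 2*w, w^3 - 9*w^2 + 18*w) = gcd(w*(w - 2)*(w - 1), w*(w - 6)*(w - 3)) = w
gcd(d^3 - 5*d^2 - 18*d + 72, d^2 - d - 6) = d - 3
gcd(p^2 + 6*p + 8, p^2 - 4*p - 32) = p + 4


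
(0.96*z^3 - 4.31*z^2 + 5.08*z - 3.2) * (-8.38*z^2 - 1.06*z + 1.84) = -8.0448*z^5 + 35.1002*z^4 - 36.2354*z^3 + 13.5008*z^2 + 12.7392*z - 5.888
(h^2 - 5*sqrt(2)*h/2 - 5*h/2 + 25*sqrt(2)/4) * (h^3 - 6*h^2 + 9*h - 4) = h^5 - 17*h^4/2 - 5*sqrt(2)*h^4/2 + 24*h^3 + 85*sqrt(2)*h^3/4 - 60*sqrt(2)*h^2 - 53*h^2/2 + 10*h + 265*sqrt(2)*h/4 - 25*sqrt(2)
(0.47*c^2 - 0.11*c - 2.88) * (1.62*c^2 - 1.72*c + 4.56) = 0.7614*c^4 - 0.9866*c^3 - 2.3332*c^2 + 4.452*c - 13.1328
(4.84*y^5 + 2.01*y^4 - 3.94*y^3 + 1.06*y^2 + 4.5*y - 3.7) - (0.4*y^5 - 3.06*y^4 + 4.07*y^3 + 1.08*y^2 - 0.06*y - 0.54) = 4.44*y^5 + 5.07*y^4 - 8.01*y^3 - 0.02*y^2 + 4.56*y - 3.16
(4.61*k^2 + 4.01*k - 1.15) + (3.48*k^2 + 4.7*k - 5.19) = 8.09*k^2 + 8.71*k - 6.34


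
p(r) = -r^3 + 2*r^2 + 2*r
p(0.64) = 1.84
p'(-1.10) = -6.03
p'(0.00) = 2.00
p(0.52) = 1.44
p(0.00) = 0.00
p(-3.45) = 57.97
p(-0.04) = -0.08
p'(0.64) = 3.33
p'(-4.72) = -83.72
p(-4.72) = 140.27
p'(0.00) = 2.00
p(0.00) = 0.00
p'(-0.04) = 1.84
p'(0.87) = 3.21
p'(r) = -3*r^2 + 4*r + 2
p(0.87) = 2.60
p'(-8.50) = -248.75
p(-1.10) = 1.55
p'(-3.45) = -47.51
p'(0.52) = 3.27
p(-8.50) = 741.62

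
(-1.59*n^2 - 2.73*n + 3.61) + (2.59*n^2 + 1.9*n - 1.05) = 1.0*n^2 - 0.83*n + 2.56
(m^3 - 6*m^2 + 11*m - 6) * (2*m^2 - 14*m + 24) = 2*m^5 - 26*m^4 + 130*m^3 - 310*m^2 + 348*m - 144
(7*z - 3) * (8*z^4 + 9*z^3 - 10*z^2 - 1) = 56*z^5 + 39*z^4 - 97*z^3 + 30*z^2 - 7*z + 3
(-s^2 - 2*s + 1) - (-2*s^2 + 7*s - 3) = s^2 - 9*s + 4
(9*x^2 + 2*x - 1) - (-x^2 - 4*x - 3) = 10*x^2 + 6*x + 2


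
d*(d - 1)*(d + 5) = d^3 + 4*d^2 - 5*d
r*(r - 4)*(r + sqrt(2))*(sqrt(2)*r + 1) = sqrt(2)*r^4 - 4*sqrt(2)*r^3 + 3*r^3 - 12*r^2 + sqrt(2)*r^2 - 4*sqrt(2)*r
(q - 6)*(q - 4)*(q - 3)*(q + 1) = q^4 - 12*q^3 + 41*q^2 - 18*q - 72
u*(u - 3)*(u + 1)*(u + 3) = u^4 + u^3 - 9*u^2 - 9*u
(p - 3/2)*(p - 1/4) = p^2 - 7*p/4 + 3/8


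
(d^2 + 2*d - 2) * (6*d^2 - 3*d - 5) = 6*d^4 + 9*d^3 - 23*d^2 - 4*d + 10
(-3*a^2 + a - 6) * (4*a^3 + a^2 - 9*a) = -12*a^5 + a^4 + 4*a^3 - 15*a^2 + 54*a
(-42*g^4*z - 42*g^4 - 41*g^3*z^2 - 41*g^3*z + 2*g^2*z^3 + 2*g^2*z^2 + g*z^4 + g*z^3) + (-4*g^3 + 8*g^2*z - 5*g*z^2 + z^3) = -42*g^4*z - 42*g^4 - 41*g^3*z^2 - 41*g^3*z - 4*g^3 + 2*g^2*z^3 + 2*g^2*z^2 + 8*g^2*z + g*z^4 + g*z^3 - 5*g*z^2 + z^3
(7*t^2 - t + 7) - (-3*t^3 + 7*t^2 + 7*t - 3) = 3*t^3 - 8*t + 10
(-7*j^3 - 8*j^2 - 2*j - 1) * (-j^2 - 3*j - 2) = 7*j^5 + 29*j^4 + 40*j^3 + 23*j^2 + 7*j + 2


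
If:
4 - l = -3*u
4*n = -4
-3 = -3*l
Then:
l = 1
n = -1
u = -1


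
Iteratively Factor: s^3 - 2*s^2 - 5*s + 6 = (s + 2)*(s^2 - 4*s + 3) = (s - 1)*(s + 2)*(s - 3)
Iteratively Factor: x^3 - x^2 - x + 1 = (x + 1)*(x^2 - 2*x + 1) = (x - 1)*(x + 1)*(x - 1)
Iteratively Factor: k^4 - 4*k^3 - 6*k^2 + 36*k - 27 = (k - 1)*(k^3 - 3*k^2 - 9*k + 27) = (k - 3)*(k - 1)*(k^2 - 9) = (k - 3)*(k - 1)*(k + 3)*(k - 3)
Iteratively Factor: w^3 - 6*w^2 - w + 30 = (w + 2)*(w^2 - 8*w + 15) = (w - 5)*(w + 2)*(w - 3)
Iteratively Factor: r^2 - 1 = (r - 1)*(r + 1)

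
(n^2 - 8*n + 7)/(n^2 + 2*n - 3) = (n - 7)/(n + 3)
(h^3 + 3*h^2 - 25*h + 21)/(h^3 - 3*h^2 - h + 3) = (h + 7)/(h + 1)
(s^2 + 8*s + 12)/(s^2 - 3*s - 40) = (s^2 + 8*s + 12)/(s^2 - 3*s - 40)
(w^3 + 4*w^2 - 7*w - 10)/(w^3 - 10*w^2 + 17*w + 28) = (w^2 + 3*w - 10)/(w^2 - 11*w + 28)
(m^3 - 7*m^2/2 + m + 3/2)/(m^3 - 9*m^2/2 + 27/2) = (2*m^2 - m - 1)/(2*m^2 - 3*m - 9)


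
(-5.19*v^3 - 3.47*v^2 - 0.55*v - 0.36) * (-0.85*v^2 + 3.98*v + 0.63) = 4.4115*v^5 - 17.7067*v^4 - 16.6128*v^3 - 4.0691*v^2 - 1.7793*v - 0.2268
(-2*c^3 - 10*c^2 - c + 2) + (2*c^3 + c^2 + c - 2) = -9*c^2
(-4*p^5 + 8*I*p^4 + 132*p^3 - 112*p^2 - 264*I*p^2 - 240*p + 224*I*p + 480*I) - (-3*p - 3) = -4*p^5 + 8*I*p^4 + 132*p^3 - 112*p^2 - 264*I*p^2 - 237*p + 224*I*p + 3 + 480*I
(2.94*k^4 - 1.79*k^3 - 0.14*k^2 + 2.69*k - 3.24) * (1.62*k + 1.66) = 4.7628*k^5 + 1.9806*k^4 - 3.1982*k^3 + 4.1254*k^2 - 0.783400000000001*k - 5.3784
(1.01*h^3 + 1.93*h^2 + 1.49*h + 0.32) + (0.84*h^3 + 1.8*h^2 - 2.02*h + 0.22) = 1.85*h^3 + 3.73*h^2 - 0.53*h + 0.54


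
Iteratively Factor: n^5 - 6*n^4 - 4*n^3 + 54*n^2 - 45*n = (n - 3)*(n^4 - 3*n^3 - 13*n^2 + 15*n) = (n - 3)*(n - 1)*(n^3 - 2*n^2 - 15*n) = (n - 5)*(n - 3)*(n - 1)*(n^2 + 3*n) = n*(n - 5)*(n - 3)*(n - 1)*(n + 3)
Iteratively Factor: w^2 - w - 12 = (w - 4)*(w + 3)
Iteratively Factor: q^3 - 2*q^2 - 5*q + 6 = (q - 1)*(q^2 - q - 6) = (q - 3)*(q - 1)*(q + 2)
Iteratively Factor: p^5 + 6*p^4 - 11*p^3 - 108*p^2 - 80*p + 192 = (p + 4)*(p^4 + 2*p^3 - 19*p^2 - 32*p + 48) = (p - 4)*(p + 4)*(p^3 + 6*p^2 + 5*p - 12) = (p - 4)*(p - 1)*(p + 4)*(p^2 + 7*p + 12) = (p - 4)*(p - 1)*(p + 3)*(p + 4)*(p + 4)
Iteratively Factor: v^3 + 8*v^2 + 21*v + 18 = (v + 2)*(v^2 + 6*v + 9) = (v + 2)*(v + 3)*(v + 3)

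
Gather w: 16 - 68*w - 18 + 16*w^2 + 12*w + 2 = 16*w^2 - 56*w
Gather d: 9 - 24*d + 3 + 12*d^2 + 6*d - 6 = 12*d^2 - 18*d + 6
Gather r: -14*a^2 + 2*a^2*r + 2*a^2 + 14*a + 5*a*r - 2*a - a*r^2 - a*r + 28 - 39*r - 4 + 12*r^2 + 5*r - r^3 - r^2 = -12*a^2 + 12*a - r^3 + r^2*(11 - a) + r*(2*a^2 + 4*a - 34) + 24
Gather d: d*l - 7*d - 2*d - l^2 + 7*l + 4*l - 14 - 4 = d*(l - 9) - l^2 + 11*l - 18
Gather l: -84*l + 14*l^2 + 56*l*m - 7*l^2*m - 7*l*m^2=l^2*(14 - 7*m) + l*(-7*m^2 + 56*m - 84)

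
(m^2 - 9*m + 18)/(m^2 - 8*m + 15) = (m - 6)/(m - 5)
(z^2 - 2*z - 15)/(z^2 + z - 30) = (z + 3)/(z + 6)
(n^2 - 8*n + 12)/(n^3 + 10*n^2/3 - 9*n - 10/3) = 3*(n - 6)/(3*n^2 + 16*n + 5)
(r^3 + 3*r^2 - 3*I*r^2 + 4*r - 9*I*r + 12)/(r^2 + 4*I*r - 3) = (r^2 + r*(3 - 4*I) - 12*I)/(r + 3*I)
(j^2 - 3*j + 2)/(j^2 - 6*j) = (j^2 - 3*j + 2)/(j*(j - 6))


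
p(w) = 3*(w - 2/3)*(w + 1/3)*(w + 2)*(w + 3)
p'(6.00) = 4242.67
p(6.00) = 7296.00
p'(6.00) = 4242.67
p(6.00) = 7296.00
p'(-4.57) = -390.22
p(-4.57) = 268.56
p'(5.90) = 4062.77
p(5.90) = 6880.77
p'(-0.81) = -8.13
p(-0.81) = 5.50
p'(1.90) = 271.46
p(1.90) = 157.91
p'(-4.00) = -204.00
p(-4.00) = 102.67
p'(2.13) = 349.72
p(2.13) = 229.12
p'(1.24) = 108.71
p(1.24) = 37.18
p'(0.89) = 54.35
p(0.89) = 9.21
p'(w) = 3*(w - 2/3)*(w + 1/3)*(w + 2) + 3*(w - 2/3)*(w + 1/3)*(w + 3) + 3*(w - 2/3)*(w + 2)*(w + 3) + 3*(w + 1/3)*(w + 2)*(w + 3) = 12*w^3 + 42*w^2 + 74*w/3 - 28/3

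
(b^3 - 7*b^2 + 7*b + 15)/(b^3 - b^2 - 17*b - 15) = (b - 3)/(b + 3)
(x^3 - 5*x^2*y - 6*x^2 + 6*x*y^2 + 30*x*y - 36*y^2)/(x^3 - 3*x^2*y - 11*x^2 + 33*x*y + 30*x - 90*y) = (x - 2*y)/(x - 5)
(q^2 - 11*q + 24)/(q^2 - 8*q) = (q - 3)/q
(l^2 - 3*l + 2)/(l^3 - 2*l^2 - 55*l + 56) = (l - 2)/(l^2 - l - 56)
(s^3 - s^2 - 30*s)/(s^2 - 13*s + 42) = s*(s + 5)/(s - 7)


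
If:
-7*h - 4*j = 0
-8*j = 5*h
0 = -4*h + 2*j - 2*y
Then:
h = 0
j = 0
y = 0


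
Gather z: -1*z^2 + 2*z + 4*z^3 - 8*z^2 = 4*z^3 - 9*z^2 + 2*z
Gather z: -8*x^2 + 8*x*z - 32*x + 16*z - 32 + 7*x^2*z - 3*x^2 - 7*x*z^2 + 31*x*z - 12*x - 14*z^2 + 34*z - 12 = -11*x^2 - 44*x + z^2*(-7*x - 14) + z*(7*x^2 + 39*x + 50) - 44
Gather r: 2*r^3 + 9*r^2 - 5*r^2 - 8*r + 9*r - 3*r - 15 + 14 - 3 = 2*r^3 + 4*r^2 - 2*r - 4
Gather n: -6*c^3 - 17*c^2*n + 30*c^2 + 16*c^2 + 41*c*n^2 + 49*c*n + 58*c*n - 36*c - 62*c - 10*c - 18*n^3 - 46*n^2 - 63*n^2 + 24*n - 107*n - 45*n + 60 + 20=-6*c^3 + 46*c^2 - 108*c - 18*n^3 + n^2*(41*c - 109) + n*(-17*c^2 + 107*c - 128) + 80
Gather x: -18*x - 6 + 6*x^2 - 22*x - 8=6*x^2 - 40*x - 14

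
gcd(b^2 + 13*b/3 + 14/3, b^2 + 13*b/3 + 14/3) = b^2 + 13*b/3 + 14/3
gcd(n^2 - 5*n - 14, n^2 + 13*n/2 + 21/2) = 1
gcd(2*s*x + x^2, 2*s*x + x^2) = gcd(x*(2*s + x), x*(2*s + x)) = 2*s*x + x^2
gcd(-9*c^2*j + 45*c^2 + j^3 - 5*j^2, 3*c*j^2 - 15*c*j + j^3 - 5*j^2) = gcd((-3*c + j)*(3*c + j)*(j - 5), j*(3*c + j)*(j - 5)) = 3*c*j - 15*c + j^2 - 5*j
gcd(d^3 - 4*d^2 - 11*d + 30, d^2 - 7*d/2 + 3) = d - 2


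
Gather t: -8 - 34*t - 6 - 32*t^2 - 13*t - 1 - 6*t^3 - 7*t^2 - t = -6*t^3 - 39*t^2 - 48*t - 15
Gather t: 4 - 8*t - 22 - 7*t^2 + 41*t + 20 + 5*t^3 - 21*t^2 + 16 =5*t^3 - 28*t^2 + 33*t + 18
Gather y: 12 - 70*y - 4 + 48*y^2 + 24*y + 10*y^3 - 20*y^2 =10*y^3 + 28*y^2 - 46*y + 8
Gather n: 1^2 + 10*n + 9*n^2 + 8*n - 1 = 9*n^2 + 18*n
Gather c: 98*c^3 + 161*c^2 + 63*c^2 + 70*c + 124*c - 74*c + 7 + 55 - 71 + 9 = 98*c^3 + 224*c^2 + 120*c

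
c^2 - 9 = (c - 3)*(c + 3)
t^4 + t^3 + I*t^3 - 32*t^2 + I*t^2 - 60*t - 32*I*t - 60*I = (t - 6)*(t + 2)*(t + 5)*(t + I)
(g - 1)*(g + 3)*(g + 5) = g^3 + 7*g^2 + 7*g - 15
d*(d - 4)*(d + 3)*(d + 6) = d^4 + 5*d^3 - 18*d^2 - 72*d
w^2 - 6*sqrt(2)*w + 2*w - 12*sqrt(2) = (w + 2)*(w - 6*sqrt(2))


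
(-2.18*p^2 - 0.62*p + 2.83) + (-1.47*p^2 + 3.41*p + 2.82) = -3.65*p^2 + 2.79*p + 5.65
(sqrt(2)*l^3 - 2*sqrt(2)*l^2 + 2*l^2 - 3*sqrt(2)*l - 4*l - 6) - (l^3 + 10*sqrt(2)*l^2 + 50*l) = -l^3 + sqrt(2)*l^3 - 12*sqrt(2)*l^2 + 2*l^2 - 54*l - 3*sqrt(2)*l - 6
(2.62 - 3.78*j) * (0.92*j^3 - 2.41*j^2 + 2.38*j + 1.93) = -3.4776*j^4 + 11.5202*j^3 - 15.3106*j^2 - 1.0598*j + 5.0566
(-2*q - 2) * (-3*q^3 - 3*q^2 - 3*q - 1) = 6*q^4 + 12*q^3 + 12*q^2 + 8*q + 2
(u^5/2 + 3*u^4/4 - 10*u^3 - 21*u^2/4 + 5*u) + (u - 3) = u^5/2 + 3*u^4/4 - 10*u^3 - 21*u^2/4 + 6*u - 3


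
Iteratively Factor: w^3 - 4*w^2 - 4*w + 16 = (w + 2)*(w^2 - 6*w + 8) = (w - 4)*(w + 2)*(w - 2)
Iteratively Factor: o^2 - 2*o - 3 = (o + 1)*(o - 3)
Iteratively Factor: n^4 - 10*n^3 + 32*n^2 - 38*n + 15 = (n - 5)*(n^3 - 5*n^2 + 7*n - 3) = (n - 5)*(n - 1)*(n^2 - 4*n + 3) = (n - 5)*(n - 3)*(n - 1)*(n - 1)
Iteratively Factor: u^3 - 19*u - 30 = (u - 5)*(u^2 + 5*u + 6) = (u - 5)*(u + 3)*(u + 2)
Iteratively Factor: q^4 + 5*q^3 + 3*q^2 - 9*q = (q)*(q^3 + 5*q^2 + 3*q - 9) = q*(q + 3)*(q^2 + 2*q - 3) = q*(q - 1)*(q + 3)*(q + 3)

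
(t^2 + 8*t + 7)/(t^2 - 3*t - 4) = (t + 7)/(t - 4)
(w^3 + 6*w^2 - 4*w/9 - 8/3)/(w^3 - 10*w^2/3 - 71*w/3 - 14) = (w^2 + 16*w/3 - 4)/(w^2 - 4*w - 21)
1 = 1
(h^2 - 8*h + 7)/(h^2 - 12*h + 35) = (h - 1)/(h - 5)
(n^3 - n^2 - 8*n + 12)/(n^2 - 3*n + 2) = (n^2 + n - 6)/(n - 1)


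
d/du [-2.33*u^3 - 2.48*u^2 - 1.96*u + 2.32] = -6.99*u^2 - 4.96*u - 1.96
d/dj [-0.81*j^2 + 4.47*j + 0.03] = 4.47 - 1.62*j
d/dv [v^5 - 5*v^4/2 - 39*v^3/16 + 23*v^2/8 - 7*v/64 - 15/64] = 5*v^4 - 10*v^3 - 117*v^2/16 + 23*v/4 - 7/64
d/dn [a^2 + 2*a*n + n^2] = 2*a + 2*n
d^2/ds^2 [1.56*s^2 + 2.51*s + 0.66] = 3.12000000000000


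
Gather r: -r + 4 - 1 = 3 - r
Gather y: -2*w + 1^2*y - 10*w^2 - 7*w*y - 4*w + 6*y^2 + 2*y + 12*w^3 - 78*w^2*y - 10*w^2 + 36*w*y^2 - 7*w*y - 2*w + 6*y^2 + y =12*w^3 - 20*w^2 - 8*w + y^2*(36*w + 12) + y*(-78*w^2 - 14*w + 4)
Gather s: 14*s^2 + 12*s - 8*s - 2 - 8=14*s^2 + 4*s - 10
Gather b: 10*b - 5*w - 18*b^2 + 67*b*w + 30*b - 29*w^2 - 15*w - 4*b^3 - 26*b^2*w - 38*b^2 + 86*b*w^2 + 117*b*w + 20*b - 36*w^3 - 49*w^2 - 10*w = -4*b^3 + b^2*(-26*w - 56) + b*(86*w^2 + 184*w + 60) - 36*w^3 - 78*w^2 - 30*w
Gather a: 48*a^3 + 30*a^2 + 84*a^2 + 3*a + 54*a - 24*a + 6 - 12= 48*a^3 + 114*a^2 + 33*a - 6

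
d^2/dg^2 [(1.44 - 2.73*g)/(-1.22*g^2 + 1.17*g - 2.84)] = ((9.9018 - 19.9836*g)*(1.22*g^2 - 1.17*g + 2.84) + (2.44*g - 1.17)*(2.73*g - 1.44)*(4.88*g - 2.34))/(1.22*g^2 - 1.17*g + 2.84)^3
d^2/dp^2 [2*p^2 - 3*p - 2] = 4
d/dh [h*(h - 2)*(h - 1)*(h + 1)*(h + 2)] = 5*h^4 - 15*h^2 + 4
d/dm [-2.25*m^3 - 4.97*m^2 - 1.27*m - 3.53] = -6.75*m^2 - 9.94*m - 1.27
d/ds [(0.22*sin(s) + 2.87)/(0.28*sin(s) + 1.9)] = -0.3856*cos(s)/(0.28*sin(s) + 1.9)^2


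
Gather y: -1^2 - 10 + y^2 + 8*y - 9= y^2 + 8*y - 20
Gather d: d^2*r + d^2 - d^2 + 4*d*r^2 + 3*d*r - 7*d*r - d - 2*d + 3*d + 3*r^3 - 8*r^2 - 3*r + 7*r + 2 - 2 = d^2*r + d*(4*r^2 - 4*r) + 3*r^3 - 8*r^2 + 4*r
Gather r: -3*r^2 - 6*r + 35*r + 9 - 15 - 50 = -3*r^2 + 29*r - 56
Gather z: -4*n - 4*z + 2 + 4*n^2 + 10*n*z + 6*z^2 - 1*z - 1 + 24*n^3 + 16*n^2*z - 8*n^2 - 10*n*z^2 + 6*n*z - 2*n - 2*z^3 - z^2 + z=24*n^3 - 4*n^2 - 6*n - 2*z^3 + z^2*(5 - 10*n) + z*(16*n^2 + 16*n - 4) + 1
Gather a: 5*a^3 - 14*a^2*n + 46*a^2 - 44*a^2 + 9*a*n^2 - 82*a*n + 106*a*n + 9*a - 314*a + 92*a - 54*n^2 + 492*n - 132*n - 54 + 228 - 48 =5*a^3 + a^2*(2 - 14*n) + a*(9*n^2 + 24*n - 213) - 54*n^2 + 360*n + 126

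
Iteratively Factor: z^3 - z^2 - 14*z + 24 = (z + 4)*(z^2 - 5*z + 6) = (z - 3)*(z + 4)*(z - 2)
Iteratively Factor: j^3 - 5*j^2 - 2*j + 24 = (j + 2)*(j^2 - 7*j + 12) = (j - 3)*(j + 2)*(j - 4)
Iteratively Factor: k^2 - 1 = (k - 1)*(k + 1)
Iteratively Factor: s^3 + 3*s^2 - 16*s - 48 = (s + 3)*(s^2 - 16) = (s + 3)*(s + 4)*(s - 4)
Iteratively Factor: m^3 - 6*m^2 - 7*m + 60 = (m - 5)*(m^2 - m - 12) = (m - 5)*(m + 3)*(m - 4)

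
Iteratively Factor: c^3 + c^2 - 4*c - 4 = (c + 2)*(c^2 - c - 2) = (c + 1)*(c + 2)*(c - 2)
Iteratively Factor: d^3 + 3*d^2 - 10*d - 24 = (d - 3)*(d^2 + 6*d + 8) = (d - 3)*(d + 4)*(d + 2)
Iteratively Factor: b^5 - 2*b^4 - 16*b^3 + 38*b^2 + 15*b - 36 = (b + 1)*(b^4 - 3*b^3 - 13*b^2 + 51*b - 36) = (b - 3)*(b + 1)*(b^3 - 13*b + 12) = (b - 3)*(b - 1)*(b + 1)*(b^2 + b - 12) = (b - 3)*(b - 1)*(b + 1)*(b + 4)*(b - 3)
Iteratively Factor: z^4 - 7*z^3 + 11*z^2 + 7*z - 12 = (z - 3)*(z^3 - 4*z^2 - z + 4) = (z - 4)*(z - 3)*(z^2 - 1) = (z - 4)*(z - 3)*(z - 1)*(z + 1)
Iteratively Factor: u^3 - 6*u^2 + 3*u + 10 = (u + 1)*(u^2 - 7*u + 10) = (u - 2)*(u + 1)*(u - 5)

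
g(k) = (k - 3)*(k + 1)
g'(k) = 2*k - 2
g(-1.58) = 2.66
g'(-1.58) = -5.16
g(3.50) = 2.25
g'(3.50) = 5.00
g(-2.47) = 8.04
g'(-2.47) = -6.94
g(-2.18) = 6.11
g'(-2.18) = -6.36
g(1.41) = -3.83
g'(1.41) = 0.82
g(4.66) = 9.40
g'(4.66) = 7.32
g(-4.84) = 30.11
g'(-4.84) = -11.68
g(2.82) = -0.69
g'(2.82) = 3.64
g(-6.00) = 45.00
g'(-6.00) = -14.00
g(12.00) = 117.00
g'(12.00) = 22.00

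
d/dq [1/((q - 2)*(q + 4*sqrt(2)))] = ((2 - q)*(q + 4*sqrt(2)) - (q - 2)^2)/((q - 2)^3*(q + 4*sqrt(2))^2)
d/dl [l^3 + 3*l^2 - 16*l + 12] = 3*l^2 + 6*l - 16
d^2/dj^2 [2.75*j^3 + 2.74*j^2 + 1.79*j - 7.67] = 16.5*j + 5.48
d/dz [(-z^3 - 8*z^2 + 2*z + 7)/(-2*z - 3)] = (4*z^3 + 25*z^2 + 48*z + 8)/(4*z^2 + 12*z + 9)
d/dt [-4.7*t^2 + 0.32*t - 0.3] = 0.32 - 9.4*t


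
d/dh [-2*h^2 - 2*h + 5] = -4*h - 2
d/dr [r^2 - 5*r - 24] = 2*r - 5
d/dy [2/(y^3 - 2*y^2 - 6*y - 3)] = 2*(-3*y^2 + 4*y + 6)/(-y^3 + 2*y^2 + 6*y + 3)^2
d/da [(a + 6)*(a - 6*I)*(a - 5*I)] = 3*a^2 + a*(12 - 22*I) - 30 - 66*I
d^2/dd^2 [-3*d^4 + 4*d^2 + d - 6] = 8 - 36*d^2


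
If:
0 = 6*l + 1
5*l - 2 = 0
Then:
No Solution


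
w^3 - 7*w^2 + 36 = (w - 6)*(w - 3)*(w + 2)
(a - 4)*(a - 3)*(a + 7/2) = a^3 - 7*a^2/2 - 25*a/2 + 42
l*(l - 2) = l^2 - 2*l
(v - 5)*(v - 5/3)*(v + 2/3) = v^3 - 6*v^2 + 35*v/9 + 50/9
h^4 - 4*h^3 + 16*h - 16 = (h - 2)^3*(h + 2)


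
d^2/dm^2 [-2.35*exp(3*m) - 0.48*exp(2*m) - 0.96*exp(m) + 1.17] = (-21.15*exp(2*m) - 1.92*exp(m) - 0.96)*exp(m)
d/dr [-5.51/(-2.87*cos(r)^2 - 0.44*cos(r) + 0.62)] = (31.6274*cos(r) + 2.4244)*sin(r)/(2.87*cos(r)^2 + 0.44*cos(r) - 0.62)^2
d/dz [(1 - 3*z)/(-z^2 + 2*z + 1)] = (-3*z^2 + 2*z - 5)/(z^4 - 4*z^3 + 2*z^2 + 4*z + 1)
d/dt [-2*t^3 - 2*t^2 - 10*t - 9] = -6*t^2 - 4*t - 10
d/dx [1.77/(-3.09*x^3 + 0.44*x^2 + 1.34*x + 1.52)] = (16.4079*x^2 - 1.5576*x - 2.3718)/(-3.09*x^3 + 0.44*x^2 + 1.34*x + 1.52)^2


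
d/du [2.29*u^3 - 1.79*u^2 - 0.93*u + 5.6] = 6.87*u^2 - 3.58*u - 0.93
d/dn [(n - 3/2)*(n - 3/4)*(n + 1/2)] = n*(6*n - 7)/2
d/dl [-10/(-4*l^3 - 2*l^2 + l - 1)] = 10*(-12*l^2 - 4*l + 1)/(4*l^3 + 2*l^2 - l + 1)^2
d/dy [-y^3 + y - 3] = 1 - 3*y^2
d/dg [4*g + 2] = 4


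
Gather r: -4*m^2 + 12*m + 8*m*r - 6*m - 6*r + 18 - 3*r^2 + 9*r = -4*m^2 + 6*m - 3*r^2 + r*(8*m + 3) + 18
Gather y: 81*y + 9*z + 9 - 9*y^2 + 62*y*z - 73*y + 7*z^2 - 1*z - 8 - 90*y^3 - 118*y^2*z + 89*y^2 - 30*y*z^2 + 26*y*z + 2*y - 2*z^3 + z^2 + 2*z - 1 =-90*y^3 + y^2*(80 - 118*z) + y*(-30*z^2 + 88*z + 10) - 2*z^3 + 8*z^2 + 10*z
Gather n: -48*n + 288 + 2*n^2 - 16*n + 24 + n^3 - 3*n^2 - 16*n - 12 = n^3 - n^2 - 80*n + 300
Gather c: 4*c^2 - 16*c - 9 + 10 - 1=4*c^2 - 16*c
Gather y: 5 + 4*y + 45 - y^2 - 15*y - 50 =-y^2 - 11*y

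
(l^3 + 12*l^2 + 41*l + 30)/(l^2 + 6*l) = l + 6 + 5/l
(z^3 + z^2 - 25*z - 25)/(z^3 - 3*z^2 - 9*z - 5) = (z + 5)/(z + 1)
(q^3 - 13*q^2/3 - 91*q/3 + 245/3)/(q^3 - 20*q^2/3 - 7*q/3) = (3*q^2 + 8*q - 35)/(q*(3*q + 1))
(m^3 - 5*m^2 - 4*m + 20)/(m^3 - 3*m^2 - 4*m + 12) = (m - 5)/(m - 3)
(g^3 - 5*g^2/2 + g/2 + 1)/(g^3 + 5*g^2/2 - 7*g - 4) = (g - 1)/(g + 4)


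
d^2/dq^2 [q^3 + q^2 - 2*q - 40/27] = 6*q + 2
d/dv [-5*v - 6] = -5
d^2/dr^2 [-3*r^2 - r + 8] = -6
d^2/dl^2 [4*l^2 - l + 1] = 8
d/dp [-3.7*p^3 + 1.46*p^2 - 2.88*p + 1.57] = -11.1*p^2 + 2.92*p - 2.88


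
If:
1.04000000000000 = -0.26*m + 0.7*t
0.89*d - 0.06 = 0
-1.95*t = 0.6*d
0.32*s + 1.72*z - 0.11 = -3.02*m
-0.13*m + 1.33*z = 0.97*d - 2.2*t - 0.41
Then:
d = 0.07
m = -4.06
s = 41.96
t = -0.02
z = -0.62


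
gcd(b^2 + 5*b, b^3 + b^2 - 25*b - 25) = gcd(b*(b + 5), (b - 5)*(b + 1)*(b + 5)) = b + 5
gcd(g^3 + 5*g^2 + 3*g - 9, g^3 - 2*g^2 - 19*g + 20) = g - 1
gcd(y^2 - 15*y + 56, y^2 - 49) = y - 7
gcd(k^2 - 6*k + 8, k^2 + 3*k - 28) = k - 4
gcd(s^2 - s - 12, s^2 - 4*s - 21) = s + 3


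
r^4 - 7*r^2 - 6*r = r*(r - 3)*(r + 1)*(r + 2)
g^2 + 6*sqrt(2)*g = g*(g + 6*sqrt(2))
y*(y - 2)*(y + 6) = y^3 + 4*y^2 - 12*y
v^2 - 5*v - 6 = (v - 6)*(v + 1)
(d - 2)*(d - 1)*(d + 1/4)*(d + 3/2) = d^4 - 5*d^3/4 - 23*d^2/8 + 19*d/8 + 3/4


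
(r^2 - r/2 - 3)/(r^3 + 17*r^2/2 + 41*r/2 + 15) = (r - 2)/(r^2 + 7*r + 10)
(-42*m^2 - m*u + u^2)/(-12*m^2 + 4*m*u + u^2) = (-7*m + u)/(-2*m + u)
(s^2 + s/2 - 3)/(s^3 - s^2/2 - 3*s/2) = (s + 2)/(s*(s + 1))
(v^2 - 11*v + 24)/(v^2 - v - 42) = (-v^2 + 11*v - 24)/(-v^2 + v + 42)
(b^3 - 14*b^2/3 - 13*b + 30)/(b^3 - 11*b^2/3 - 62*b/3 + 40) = (b + 3)/(b + 4)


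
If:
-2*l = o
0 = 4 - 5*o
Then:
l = -2/5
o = 4/5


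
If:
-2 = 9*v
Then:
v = -2/9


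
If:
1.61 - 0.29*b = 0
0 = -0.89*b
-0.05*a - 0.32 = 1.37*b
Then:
No Solution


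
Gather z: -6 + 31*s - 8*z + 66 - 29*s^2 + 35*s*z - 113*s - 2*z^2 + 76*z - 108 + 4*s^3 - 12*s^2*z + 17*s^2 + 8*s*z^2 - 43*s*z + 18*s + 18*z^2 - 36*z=4*s^3 - 12*s^2 - 64*s + z^2*(8*s + 16) + z*(-12*s^2 - 8*s + 32) - 48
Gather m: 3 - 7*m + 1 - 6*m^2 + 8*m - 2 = -6*m^2 + m + 2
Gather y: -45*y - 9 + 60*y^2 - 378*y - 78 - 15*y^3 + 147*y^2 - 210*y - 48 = -15*y^3 + 207*y^2 - 633*y - 135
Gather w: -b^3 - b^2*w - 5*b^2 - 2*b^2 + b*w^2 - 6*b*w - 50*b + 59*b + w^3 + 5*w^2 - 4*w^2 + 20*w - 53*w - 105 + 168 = -b^3 - 7*b^2 + 9*b + w^3 + w^2*(b + 1) + w*(-b^2 - 6*b - 33) + 63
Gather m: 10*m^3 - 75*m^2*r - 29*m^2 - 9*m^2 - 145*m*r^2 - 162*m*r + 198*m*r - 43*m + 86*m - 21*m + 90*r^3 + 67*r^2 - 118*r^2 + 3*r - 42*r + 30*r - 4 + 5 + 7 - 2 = 10*m^3 + m^2*(-75*r - 38) + m*(-145*r^2 + 36*r + 22) + 90*r^3 - 51*r^2 - 9*r + 6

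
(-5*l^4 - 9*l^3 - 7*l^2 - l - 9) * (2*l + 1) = -10*l^5 - 23*l^4 - 23*l^3 - 9*l^2 - 19*l - 9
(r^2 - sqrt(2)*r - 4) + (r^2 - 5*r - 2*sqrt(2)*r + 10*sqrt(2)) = 2*r^2 - 5*r - 3*sqrt(2)*r - 4 + 10*sqrt(2)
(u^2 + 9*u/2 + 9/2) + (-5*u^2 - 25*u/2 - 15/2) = -4*u^2 - 8*u - 3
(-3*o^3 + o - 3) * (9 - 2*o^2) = 6*o^5 - 29*o^3 + 6*o^2 + 9*o - 27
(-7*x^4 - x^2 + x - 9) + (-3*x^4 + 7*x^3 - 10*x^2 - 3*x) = -10*x^4 + 7*x^3 - 11*x^2 - 2*x - 9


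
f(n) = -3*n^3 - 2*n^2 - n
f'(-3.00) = -70.00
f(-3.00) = 66.00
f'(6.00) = -349.00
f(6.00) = -726.00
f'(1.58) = -29.79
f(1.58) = -18.41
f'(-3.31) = -86.36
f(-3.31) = 90.19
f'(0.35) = -3.50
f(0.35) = -0.72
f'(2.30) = -57.81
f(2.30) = -49.38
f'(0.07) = -1.32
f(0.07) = -0.08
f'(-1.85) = -24.40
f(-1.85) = 14.00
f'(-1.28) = -10.63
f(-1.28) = 4.29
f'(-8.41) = -603.91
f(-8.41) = 1651.42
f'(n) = -9*n^2 - 4*n - 1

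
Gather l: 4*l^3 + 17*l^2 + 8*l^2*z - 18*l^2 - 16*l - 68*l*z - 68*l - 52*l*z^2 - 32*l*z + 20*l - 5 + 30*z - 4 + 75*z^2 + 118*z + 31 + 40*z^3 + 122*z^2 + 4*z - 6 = 4*l^3 + l^2*(8*z - 1) + l*(-52*z^2 - 100*z - 64) + 40*z^3 + 197*z^2 + 152*z + 16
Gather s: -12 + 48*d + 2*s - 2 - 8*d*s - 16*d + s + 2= 32*d + s*(3 - 8*d) - 12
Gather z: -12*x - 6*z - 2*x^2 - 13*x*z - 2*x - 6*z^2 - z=-2*x^2 - 14*x - 6*z^2 + z*(-13*x - 7)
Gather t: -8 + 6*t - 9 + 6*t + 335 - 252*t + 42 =360 - 240*t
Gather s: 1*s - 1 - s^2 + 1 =-s^2 + s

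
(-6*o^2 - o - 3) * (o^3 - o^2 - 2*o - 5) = -6*o^5 + 5*o^4 + 10*o^3 + 35*o^2 + 11*o + 15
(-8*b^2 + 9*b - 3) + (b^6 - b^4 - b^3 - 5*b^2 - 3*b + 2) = b^6 - b^4 - b^3 - 13*b^2 + 6*b - 1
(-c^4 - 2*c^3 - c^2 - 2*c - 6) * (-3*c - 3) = 3*c^5 + 9*c^4 + 9*c^3 + 9*c^2 + 24*c + 18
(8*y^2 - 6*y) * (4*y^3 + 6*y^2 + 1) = 32*y^5 + 24*y^4 - 36*y^3 + 8*y^2 - 6*y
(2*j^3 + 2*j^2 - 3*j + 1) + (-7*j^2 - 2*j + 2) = 2*j^3 - 5*j^2 - 5*j + 3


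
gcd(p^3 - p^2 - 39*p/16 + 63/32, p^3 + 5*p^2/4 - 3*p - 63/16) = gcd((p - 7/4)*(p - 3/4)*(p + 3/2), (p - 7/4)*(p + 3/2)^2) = p^2 - p/4 - 21/8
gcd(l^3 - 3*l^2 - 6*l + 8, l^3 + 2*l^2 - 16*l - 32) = l^2 - 2*l - 8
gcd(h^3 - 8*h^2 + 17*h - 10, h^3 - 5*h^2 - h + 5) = h^2 - 6*h + 5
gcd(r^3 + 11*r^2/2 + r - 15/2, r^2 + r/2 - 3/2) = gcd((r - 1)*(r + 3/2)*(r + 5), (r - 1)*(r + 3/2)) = r^2 + r/2 - 3/2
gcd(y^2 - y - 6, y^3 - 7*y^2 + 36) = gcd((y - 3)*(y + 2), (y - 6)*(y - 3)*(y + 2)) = y^2 - y - 6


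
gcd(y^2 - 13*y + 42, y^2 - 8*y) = 1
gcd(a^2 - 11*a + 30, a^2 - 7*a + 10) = a - 5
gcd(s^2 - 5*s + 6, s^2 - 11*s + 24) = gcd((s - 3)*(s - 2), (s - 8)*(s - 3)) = s - 3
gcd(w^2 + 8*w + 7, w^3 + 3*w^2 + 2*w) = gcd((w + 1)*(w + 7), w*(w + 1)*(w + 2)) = w + 1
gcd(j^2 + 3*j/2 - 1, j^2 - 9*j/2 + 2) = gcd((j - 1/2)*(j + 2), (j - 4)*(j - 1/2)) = j - 1/2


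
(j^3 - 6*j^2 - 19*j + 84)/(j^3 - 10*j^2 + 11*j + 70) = (j^2 + j - 12)/(j^2 - 3*j - 10)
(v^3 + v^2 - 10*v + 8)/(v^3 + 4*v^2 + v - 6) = (v^2 + 2*v - 8)/(v^2 + 5*v + 6)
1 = 1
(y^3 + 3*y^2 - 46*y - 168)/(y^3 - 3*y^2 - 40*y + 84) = (y + 4)/(y - 2)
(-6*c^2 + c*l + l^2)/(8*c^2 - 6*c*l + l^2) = (-3*c - l)/(4*c - l)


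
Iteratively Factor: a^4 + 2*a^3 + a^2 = (a)*(a^3 + 2*a^2 + a) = a^2*(a^2 + 2*a + 1) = a^2*(a + 1)*(a + 1)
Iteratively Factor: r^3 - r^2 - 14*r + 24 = (r + 4)*(r^2 - 5*r + 6) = (r - 3)*(r + 4)*(r - 2)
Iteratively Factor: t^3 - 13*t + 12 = (t + 4)*(t^2 - 4*t + 3) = (t - 3)*(t + 4)*(t - 1)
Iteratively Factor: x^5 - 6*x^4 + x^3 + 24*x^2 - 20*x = (x + 2)*(x^4 - 8*x^3 + 17*x^2 - 10*x) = x*(x + 2)*(x^3 - 8*x^2 + 17*x - 10) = x*(x - 5)*(x + 2)*(x^2 - 3*x + 2) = x*(x - 5)*(x - 1)*(x + 2)*(x - 2)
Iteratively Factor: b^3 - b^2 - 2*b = (b - 2)*(b^2 + b) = b*(b - 2)*(b + 1)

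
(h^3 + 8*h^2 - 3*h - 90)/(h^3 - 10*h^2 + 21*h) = (h^2 + 11*h + 30)/(h*(h - 7))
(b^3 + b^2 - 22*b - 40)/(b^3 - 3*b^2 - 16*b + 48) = (b^2 - 3*b - 10)/(b^2 - 7*b + 12)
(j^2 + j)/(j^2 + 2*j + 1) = j/(j + 1)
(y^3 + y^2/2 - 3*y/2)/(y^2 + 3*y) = (2*y^2 + y - 3)/(2*(y + 3))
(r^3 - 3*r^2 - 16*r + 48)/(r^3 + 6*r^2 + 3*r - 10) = (r^3 - 3*r^2 - 16*r + 48)/(r^3 + 6*r^2 + 3*r - 10)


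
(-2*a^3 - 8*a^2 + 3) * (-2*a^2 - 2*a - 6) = 4*a^5 + 20*a^4 + 28*a^3 + 42*a^2 - 6*a - 18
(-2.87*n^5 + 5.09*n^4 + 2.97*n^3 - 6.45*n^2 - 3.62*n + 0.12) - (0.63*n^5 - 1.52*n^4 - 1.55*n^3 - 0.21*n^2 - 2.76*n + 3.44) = -3.5*n^5 + 6.61*n^4 + 4.52*n^3 - 6.24*n^2 - 0.86*n - 3.32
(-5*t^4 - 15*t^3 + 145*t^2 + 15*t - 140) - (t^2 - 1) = -5*t^4 - 15*t^3 + 144*t^2 + 15*t - 139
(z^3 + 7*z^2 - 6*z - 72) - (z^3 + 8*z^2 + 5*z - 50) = -z^2 - 11*z - 22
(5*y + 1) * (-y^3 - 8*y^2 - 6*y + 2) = -5*y^4 - 41*y^3 - 38*y^2 + 4*y + 2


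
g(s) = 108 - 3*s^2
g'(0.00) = 0.00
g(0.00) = 108.00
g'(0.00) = 0.00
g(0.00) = 108.00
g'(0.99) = -5.94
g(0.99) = 105.06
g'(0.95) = -5.70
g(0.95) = 105.29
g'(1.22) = -7.32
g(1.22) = 103.53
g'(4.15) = -24.90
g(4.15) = 56.33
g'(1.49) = -8.94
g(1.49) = 101.34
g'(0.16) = -0.96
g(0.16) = 107.92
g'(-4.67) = 28.02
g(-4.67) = 42.57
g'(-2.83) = 16.98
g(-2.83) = 83.97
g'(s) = -6*s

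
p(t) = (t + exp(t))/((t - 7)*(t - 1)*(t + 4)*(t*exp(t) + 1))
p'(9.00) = 0.00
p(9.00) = 0.00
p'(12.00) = 0.00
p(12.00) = 0.00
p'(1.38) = 0.23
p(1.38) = -0.07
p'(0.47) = 0.13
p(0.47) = 0.08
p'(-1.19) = 0.03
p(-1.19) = -0.03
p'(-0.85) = 0.05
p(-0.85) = -0.01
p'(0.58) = 0.20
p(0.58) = 0.09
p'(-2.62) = 0.04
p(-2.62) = -0.07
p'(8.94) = -0.00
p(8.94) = 0.00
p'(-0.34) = 0.06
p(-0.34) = 0.01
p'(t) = (t + exp(t))*(-t*exp(t) - exp(t))/((t - 7)*(t - 1)*(t + 4)*(t*exp(t) + 1)^2) + (exp(t) + 1)/((t - 7)*(t - 1)*(t + 4)*(t*exp(t) + 1)) - (t + exp(t))/((t - 7)*(t - 1)*(t + 4)^2*(t*exp(t) + 1)) - (t + exp(t))/((t - 7)*(t - 1)^2*(t + 4)*(t*exp(t) + 1)) - (t + exp(t))/((t - 7)^2*(t - 1)*(t + 4)*(t*exp(t) + 1))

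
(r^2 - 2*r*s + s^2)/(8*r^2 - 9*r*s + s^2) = (r - s)/(8*r - s)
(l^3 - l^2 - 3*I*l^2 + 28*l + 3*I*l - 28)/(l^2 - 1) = (l^2 - 3*I*l + 28)/(l + 1)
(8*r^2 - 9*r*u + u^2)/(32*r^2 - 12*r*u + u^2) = (r - u)/(4*r - u)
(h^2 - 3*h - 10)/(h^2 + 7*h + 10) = (h - 5)/(h + 5)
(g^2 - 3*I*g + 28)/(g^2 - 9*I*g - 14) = (g + 4*I)/(g - 2*I)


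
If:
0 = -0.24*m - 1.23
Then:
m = -5.12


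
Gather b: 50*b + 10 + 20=50*b + 30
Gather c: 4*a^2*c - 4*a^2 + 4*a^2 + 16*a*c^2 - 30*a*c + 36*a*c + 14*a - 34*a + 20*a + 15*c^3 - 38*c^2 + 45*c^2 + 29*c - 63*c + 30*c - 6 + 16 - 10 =15*c^3 + c^2*(16*a + 7) + c*(4*a^2 + 6*a - 4)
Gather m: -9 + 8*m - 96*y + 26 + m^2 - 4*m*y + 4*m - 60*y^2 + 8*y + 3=m^2 + m*(12 - 4*y) - 60*y^2 - 88*y + 20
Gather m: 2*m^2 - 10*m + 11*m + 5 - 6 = 2*m^2 + m - 1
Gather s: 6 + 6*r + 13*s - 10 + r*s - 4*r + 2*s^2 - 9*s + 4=2*r + 2*s^2 + s*(r + 4)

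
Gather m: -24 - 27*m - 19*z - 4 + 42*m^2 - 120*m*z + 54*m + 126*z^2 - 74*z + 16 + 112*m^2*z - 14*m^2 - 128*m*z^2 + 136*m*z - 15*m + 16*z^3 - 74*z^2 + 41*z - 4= m^2*(112*z + 28) + m*(-128*z^2 + 16*z + 12) + 16*z^3 + 52*z^2 - 52*z - 16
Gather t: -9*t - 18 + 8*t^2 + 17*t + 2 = 8*t^2 + 8*t - 16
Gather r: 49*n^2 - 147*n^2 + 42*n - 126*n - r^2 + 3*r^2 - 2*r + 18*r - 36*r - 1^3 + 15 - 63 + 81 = -98*n^2 - 84*n + 2*r^2 - 20*r + 32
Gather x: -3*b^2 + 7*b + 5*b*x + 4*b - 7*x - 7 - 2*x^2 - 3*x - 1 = -3*b^2 + 11*b - 2*x^2 + x*(5*b - 10) - 8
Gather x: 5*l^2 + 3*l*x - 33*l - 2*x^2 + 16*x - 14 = 5*l^2 - 33*l - 2*x^2 + x*(3*l + 16) - 14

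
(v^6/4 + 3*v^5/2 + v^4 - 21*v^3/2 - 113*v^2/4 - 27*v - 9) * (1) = v^6/4 + 3*v^5/2 + v^4 - 21*v^3/2 - 113*v^2/4 - 27*v - 9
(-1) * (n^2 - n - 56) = -n^2 + n + 56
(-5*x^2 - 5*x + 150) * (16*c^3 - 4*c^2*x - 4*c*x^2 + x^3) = -80*c^3*x^2 - 80*c^3*x + 2400*c^3 + 20*c^2*x^3 + 20*c^2*x^2 - 600*c^2*x + 20*c*x^4 + 20*c*x^3 - 600*c*x^2 - 5*x^5 - 5*x^4 + 150*x^3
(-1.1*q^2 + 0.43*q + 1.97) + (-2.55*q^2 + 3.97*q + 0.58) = -3.65*q^2 + 4.4*q + 2.55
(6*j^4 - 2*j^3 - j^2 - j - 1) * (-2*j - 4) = -12*j^5 - 20*j^4 + 10*j^3 + 6*j^2 + 6*j + 4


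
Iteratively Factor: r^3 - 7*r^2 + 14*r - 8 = (r - 1)*(r^2 - 6*r + 8) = (r - 4)*(r - 1)*(r - 2)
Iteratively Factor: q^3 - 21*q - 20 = (q + 4)*(q^2 - 4*q - 5) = (q - 5)*(q + 4)*(q + 1)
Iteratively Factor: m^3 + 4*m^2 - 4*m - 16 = (m + 2)*(m^2 + 2*m - 8) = (m - 2)*(m + 2)*(m + 4)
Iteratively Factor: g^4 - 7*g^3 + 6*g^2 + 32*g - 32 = (g - 1)*(g^3 - 6*g^2 + 32) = (g - 4)*(g - 1)*(g^2 - 2*g - 8) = (g - 4)*(g - 1)*(g + 2)*(g - 4)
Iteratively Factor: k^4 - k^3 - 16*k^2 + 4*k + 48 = (k - 4)*(k^3 + 3*k^2 - 4*k - 12) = (k - 4)*(k + 3)*(k^2 - 4) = (k - 4)*(k + 2)*(k + 3)*(k - 2)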